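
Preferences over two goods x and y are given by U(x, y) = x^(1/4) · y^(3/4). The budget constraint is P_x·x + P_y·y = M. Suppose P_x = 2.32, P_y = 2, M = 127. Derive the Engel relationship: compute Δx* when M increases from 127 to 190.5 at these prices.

MU_x/MU_y = (0.25·y)/(0.75·x); tangency sets this equal to P_x/P_y.
Rearranging, P_y·y = 3·P_x·x. Substituting into the budget gives P_x·x·(1 + 3) = M.
Demand: x*(P_x,P_y,M) = 0.25·M/P_x and y* = 0.75·M/P_y.
At P_x=2.32, P_y=2, M=127: x* = 0.25·127/2.32 = 13.6853.
At M' = 190.5: x* = 20.528. Change: 20.528 − 13.6853 = 6.8427.

Δx* = 6.8427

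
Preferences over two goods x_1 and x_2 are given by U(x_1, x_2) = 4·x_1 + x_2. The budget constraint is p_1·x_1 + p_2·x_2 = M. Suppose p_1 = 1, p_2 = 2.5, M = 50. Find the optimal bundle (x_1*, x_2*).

x_1* = 50, x_2* = 0

Linear utility — the consumer picks whichever good has higher MU/price: 4/1 = 4 vs 1/2.5 = 0.4.
x_1 gives more utility per dollar, so spend all income on x_1: x_1* = M/p_1, x_2* = 0.
Numerically: x_1* = 50, x_2* = 0.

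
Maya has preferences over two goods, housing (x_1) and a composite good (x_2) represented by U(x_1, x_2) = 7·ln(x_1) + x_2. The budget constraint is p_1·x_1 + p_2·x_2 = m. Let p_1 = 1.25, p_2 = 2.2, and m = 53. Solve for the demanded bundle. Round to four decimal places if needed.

x_1* = 12.32, x_2* = 17.0909

At the given prices: x_1* = 7·2.2/1.25 = 12.32, and x_2* = 17.0909.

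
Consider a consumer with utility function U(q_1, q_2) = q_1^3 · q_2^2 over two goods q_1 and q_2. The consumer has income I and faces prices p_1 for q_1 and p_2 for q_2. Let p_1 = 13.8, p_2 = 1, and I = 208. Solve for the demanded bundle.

The MRS is (3/2)·q_2/q_1. Set MRS = p_1/p_2.
Rearranging, p_2·q_2 = (2/3)·p_1·q_1. Substituting into the budget gives p_1·q_1·(1 + (2/3)) = I.
Demand: q_1*(p_1,p_2,I) = 0.6·I/p_1 and q_2* = 0.4·I/p_2.
At p_1=13.8, p_2=1, I=208: q_1* = 0.6·208/13.8 = 9.0435, q_2* = 83.2.

q_1* = 9.0435, q_2* = 83.2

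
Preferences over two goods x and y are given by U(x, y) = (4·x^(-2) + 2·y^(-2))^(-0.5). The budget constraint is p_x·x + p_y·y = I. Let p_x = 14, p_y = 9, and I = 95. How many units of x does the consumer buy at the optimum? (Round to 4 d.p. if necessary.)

x* = 4.2645

MU_x ∝ 4·x^(-3), MU_y ∝ 2·y^(-3), so MRS = 2·(y/x)^(3) = p_x/p_y.
Solve for the ratio: y/x = [(1/2)·p_x/p_y]^(1/3).
With the ratio pinned down, the budget gives x* = I/(p_x + p_y·(y/x)) and y* = (y/x)·x*.
Numerically y/x = 0.919641, so x* = 95/(14 + 9·0.919641) = 4.2645.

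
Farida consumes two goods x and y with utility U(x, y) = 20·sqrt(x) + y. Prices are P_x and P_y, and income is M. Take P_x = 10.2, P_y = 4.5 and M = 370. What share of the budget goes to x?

MU_x = 10/√x, MU_y = 1. Tangency: 10/√x = P_x/P_y.
Solve: √x = 10·P_y/P_x, so x*(P_x,P_y) = (10·P_y/P_x)², and y* = (M − P_x·x*)/P_y.
Plugging in: x* = (10·4.5/10.2)² = 19.4637, y* = 38.1046.
Expenditure on x: 10.2·19.4637 = 198.5294; share = 0.5366.

share on x = 0.5366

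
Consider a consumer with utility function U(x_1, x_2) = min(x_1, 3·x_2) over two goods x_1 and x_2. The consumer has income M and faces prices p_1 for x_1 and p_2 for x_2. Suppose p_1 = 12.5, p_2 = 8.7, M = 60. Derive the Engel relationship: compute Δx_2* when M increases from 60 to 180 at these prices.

Δx_2* = 2.5974

Leontief preferences: the optimum is at the kink where x_1/3 = x_2/1, i.e. x_2 = (1/3)·x_1.
Budget: p_1·x_1 + p_2·(1/3)·x_1 = M, so (3·p_1 + p_2)·x_1 = 3·M.
Demand: x_1*(p_1,p_2,M) = 3·M/(3·p_1 + p_2), x_2* = M/(3·p_1 + p_2).
Here 3·12.5 + 8.7 = 46.2, giving x_2* = 1.2987.
At M' = 180: x_2* = 3.8961. Change: 3.8961 − 1.2987 = 2.5974.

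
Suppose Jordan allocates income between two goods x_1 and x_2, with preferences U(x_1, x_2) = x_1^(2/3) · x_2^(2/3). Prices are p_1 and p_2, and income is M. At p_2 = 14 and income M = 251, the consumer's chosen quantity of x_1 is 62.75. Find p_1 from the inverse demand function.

Tangency: MRS = x_2/x_1 = p_1/p_2.
So 2/3·p_2·x_2 = 2/3·p_1·x_1; combined with the budget, a share 0.5 of income goes to x_1.
Demand: x_1*(p_1,p_2,M) = 0.5·M/p_1 and x_2* = 0.5·M/p_2.
Set x_1* = 62.75 in the demand function and solve for p_1: p_1 = 2.

p_1 = 2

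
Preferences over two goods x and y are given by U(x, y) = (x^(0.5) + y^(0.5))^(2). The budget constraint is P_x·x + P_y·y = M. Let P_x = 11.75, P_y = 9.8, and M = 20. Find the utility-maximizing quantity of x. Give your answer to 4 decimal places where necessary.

MRS = MU_x/MU_y = (y/x)^(0.5). Set equal to P_x/P_y.
Solve for the ratio: y/x = [P_x/P_y]^(2).
With the ratio pinned down, the budget gives x* = M/(P_x + P_y·(y/x)) and y* = (y/x)·x*.
Numerically y/x = 1.437552, so x* = 20/(11.75 + 9.8·1.437552) = 0.7741.

x* = 0.7741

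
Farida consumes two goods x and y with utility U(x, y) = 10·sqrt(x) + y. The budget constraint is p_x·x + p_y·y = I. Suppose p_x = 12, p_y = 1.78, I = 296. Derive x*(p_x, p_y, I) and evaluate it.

x* = 0.5501

Utility is quasi-linear in y; the FOC for x is 5/√x = p_x/p_y.
Solve: √x = 5·p_y/p_x, so x*(p_x,p_y) = (5·p_y/p_x)², and y* = (I − p_x·x*)/p_y.
Plugging in: x* = (5·1.78/12)² = 0.5501.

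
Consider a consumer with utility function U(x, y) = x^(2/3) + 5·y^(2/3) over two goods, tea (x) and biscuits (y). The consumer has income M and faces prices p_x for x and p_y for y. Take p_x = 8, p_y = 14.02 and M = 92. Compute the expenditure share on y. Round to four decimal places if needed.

share on y = 0.976

From the CES first-order condition, (1/5)·(y/x)^(1/3) = p_x/p_y.
Solve for the ratio: y/x = [5·p_x/p_y]^(3).
With the ratio pinned down, the budget gives x* = M/(p_x + p_y·(y/x)) and y* = (y/x)·x*.
Numerically y/x = 23.223942, so x* = 92/(8 + 14.02·23.223942) = 0.2758 and y* = 23.223942·0.2758 = 6.4047.
Expenditure on y: 14.02·6.4047 = 89.7938; share = 0.976.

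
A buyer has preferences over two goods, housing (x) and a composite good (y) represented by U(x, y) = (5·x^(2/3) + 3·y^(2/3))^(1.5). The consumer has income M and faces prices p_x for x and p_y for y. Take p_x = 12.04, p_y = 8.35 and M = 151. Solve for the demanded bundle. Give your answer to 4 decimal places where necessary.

x* = 8.6548, y* = 5.6044

From the CES first-order condition, (5/3)·(y/x)^(1/3) = p_x/p_y.
Hence y/x = ((3/5)·p_x/p_y)^(1/(1/3)), i.e. raised to the 3 power.
With the ratio pinned down, the budget gives x* = M/(p_x + p_y·(y/x)) and y* = (y/x)·x*.
Numerically y/x = 0.647551, so x* = 151/(12.04 + 8.35·0.647551) = 8.6548 and y* = 0.647551·8.6548 = 5.6044.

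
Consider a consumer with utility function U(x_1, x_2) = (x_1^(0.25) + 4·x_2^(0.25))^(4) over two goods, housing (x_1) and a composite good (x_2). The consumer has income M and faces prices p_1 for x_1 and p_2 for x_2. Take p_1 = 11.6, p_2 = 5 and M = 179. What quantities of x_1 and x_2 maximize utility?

MU_x_1 ∝ x_1^(-0.75), MU_x_2 ∝ 4·x_2^(-0.75), so MRS = (1/4)·(x_2/x_1)^(0.75) = p_1/p_2.
Hence x_2/x_1 = (4·p_1/p_2)^(1/(0.75)), i.e. raised to the 4/3 power.
Substitute x_2 = (x_2/x_1)·x_1 into the budget: x_1* = M/(p_1 + p_2·(x_2/x_1)).
Numerically x_2/x_1 = 19.501318, so x_1* = 179/(11.6 + 5·19.501318) = 1.6406 and x_2* = 19.501318·1.6406 = 31.9938.

x_1* = 1.6406, x_2* = 31.9938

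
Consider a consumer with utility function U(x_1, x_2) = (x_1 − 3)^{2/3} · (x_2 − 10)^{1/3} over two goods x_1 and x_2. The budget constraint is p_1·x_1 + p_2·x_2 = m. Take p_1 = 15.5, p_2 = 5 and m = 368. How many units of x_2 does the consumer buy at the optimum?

x_2* = 28.1

MRS = 2·(x_2−10)/(x_1−3). Tangency with p_1/p_2 gives x_2−10 = (1/2)·(p_1/p_2)·(x_1−3).
Substituting into the budget: x_1* = 3 + 2/3·(m − 3·p_1 − 10·p_2)/p_1, and x_2* = 10 + 1/3·(…)/p_2.
Discretionary income = 368 − 3·15.5 − 10·5 = 271.5; x_2* = 10 + 1/3·271.5/5 = 28.1.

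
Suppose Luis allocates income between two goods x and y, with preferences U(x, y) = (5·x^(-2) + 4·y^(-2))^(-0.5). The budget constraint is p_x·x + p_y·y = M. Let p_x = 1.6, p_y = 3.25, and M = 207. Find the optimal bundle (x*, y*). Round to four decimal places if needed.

x* = 51.9803, y* = 38.102

MU_x ∝ 5·x^(-3), MU_y ∝ 4·y^(-3), so MRS = (5/4)·(y/x)^(3) = p_x/p_y.
Solve for the ratio: y/x = [(4/5)·p_x/p_y]^(1/3).
With the ratio pinned down, the budget gives x* = M/(p_x + p_y·(y/x)) and y* = (y/x)·x*.
Numerically y/x = 0.733008, so x* = 207/(1.6 + 3.25·0.733008) = 51.9803 and y* = 0.733008·51.9803 = 38.102.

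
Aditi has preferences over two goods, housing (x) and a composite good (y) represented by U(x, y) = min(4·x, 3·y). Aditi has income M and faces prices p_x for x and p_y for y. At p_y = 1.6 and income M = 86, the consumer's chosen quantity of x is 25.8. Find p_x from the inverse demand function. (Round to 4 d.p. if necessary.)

p_x = 1.2

Leontief preferences: the optimum is at the kink where x/3 = y/4, i.e. y = (4/3)·x.
Budget: p_x·x + p_y·(4/3)·x = M, so (3·p_x + 4·p_y)·x = 3·M.
Demand: x*(p_x,p_y,M) = 3·M/(3·p_x + 4·p_y), y* = 4·M/(3·p_x + 4·p_y).
Set x* = 25.8 in the demand function and solve for p_x: p_x = 1.2.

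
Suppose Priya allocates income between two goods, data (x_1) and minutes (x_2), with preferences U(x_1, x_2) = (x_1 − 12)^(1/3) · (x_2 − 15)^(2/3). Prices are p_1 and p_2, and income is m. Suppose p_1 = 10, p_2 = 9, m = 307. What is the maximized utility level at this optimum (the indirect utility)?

Let x_1' = x_1−12, x_2' = x_2−15. MRS = (1/2)·x_2'/x_1' = p_1/p_2.
Substituting into the budget: x_1* = 12 + 1/3·(m − 12·p_1 − 15·p_2)/p_1, and x_2* = 15 + 2/3·(…)/p_2.
Discretionary income = 307 − 12·10 − 15·9 = 52; x_1* = 12 + 1/3·52/10 = 13.7333; x_2* = 15 + 2/3·52/9 = 18.8519.
Utility at the optimum: U(13.7333, 18.8519) = 2.9517.

V = 2.9517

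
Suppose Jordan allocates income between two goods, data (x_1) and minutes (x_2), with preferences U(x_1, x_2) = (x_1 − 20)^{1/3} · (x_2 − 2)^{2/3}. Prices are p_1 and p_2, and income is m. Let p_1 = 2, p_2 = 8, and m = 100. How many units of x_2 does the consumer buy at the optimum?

After buying the subsistence bundle (20, 2), a share 1/3 of the remaining income goes to x_1: x_1* = 20 + 1/3·(m − 20p_1 − 2p_2)/p_1.
Discretionary income = 100 − 20·2 − 2·8 = 44; x_2* = 2 + 2/3·44/8 = 5.6667.

x_2* = 5.6667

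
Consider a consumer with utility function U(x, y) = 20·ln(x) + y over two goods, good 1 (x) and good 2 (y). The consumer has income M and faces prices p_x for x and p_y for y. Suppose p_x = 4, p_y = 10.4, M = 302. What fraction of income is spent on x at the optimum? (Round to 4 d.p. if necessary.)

share on x = 0.6887

MU_x = 20/x, MU_y = 1. Tangency: 20/x = p_x/p_y.
So x*(p_x,p_y) = 20·p_y/p_x, independent of income; and y* = (M − 20·p_y)/p_y.
At the given prices: x* = 20·10.4/4 = 52, and y* = 9.0385.
Expenditure on x: 4·52 = 208; share = 0.6887.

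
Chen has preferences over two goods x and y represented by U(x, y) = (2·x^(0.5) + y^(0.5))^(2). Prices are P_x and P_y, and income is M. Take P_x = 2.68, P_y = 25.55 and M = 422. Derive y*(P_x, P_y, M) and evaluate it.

y* = 0.422

From the CES first-order condition, 2·(y/x)^(0.5) = P_x/P_y.
Hence y/x = ((1/2)·P_x/P_y)^(1/(0.5)), i.e. raised to the 2 power.
With the ratio pinned down, the budget gives x* = M/(P_x + P_y·(y/x)) and y* = (y/x)·x*.
Numerically y/x = 0.002751, so x* = 422/(2.68 + 25.55·0.002751) = 153.439 and y* = 0.002751·153.439 = 0.422.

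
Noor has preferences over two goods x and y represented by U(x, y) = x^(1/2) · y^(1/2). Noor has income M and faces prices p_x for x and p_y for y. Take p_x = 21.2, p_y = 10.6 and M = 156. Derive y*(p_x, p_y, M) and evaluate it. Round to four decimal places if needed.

MU_x/MU_y = (0.5·y)/(0.5·x); tangency sets this equal to p_x/p_y.
Rearranging, p_y·y = p_x·x. Substituting into the budget gives p_x·x·(1 + 1) = M.
Demand: x*(p_x,p_y,M) = 0.5·M/p_x and y* = 0.5·M/p_y.
At p_x=21.2, p_y=10.6, M=156: y* = 0.5·156/10.6 = 7.3585.

y* = 7.3585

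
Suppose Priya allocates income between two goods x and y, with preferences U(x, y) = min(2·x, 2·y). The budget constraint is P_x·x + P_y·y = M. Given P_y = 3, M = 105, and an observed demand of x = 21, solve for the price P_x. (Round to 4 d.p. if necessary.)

Leontief preferences: the optimum is at the kink where x/2 = y/2, i.e. y = x.
Budget: P_x·x + P_y·x = M, so (2·P_x + 2·P_y)·x = 2·M.
Demand: x*(P_x,P_y,M) = 2·M/(2·P_x + 2·P_y), y* = 2·M/(2·P_x + 2·P_y).
Set x* = 21 in the demand function and solve for P_x: P_x = 2.

P_x = 2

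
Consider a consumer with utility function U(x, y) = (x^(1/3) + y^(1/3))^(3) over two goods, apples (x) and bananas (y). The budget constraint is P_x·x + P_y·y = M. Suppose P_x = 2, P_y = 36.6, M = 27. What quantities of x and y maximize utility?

From the CES first-order condition, (y/x)^(2/3) = P_x/P_y.
Solve for the ratio: y/x = [P_x/P_y]^(1.5).
With the ratio pinned down, the budget gives x* = M/(P_x + P_y·(y/x)) and y* = (y/x)·x*.
Numerically y/x = 0.012774, so x* = 27/(2 + 36.6·0.012774) = 10.9421 and y* = 0.012774·10.9421 = 0.1398.

x* = 10.9421, y* = 0.1398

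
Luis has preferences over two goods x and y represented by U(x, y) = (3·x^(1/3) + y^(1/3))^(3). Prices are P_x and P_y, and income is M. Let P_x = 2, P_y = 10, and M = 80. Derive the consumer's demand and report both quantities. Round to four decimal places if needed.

MU_x ∝ 3·x^(-2/3), MU_y ∝ y^(-2/3), so MRS = 3·(y/x)^(2/3) = P_x/P_y.
Hence y/x = ((1/3)·P_x/P_y)^(1/(2/3)), i.e. raised to the 1.5 power.
Substitute y = (y/x)·x into the budget: x* = M/(P_x + P_y·(y/x)).
Numerically y/x = 0.017213, so x* = 80/(2 + 10·0.017213) = 36.8302 and y* = 0.017213·36.8302 = 0.634.

x* = 36.8302, y* = 0.634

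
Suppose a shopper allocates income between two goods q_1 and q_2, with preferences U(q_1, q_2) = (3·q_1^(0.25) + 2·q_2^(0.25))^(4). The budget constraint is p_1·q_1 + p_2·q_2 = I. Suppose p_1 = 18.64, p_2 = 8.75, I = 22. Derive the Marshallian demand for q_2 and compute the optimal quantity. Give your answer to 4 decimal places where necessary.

q_2* = 1.077

With the ratio pinned down, the budget gives q_1* = I/(p_1 + p_2·(q_2/q_1)) and q_2* = (q_2/q_1)·q_1*.
Numerically q_2/q_1 = 1.596352, so q_1* = 22/(18.64 + 8.75·1.596352) = 0.6747 and q_2* = 1.596352·0.6747 = 1.077.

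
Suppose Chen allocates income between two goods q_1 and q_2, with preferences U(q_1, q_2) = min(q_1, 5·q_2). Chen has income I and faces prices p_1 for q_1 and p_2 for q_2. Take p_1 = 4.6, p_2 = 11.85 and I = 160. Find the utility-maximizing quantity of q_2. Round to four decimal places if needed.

Leontief preferences: the optimum is at the kink where q_1/5 = q_2/1, i.e. q_2 = (1/5)·q_1.
Budget: p_1·q_1 + p_2·(1/5)·q_1 = I, so (5·p_1 + p_2)·q_1 = 5·I.
Demand: q_1*(p_1,p_2,I) = 5·I/(5·p_1 + p_2), q_2* = I/(5·p_1 + p_2).
Here 5·4.6 + 11.85 = 34.85, giving q_2* = 4.5911.

q_2* = 4.5911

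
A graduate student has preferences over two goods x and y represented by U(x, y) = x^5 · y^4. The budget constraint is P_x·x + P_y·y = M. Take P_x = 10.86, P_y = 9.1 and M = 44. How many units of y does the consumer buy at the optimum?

y* = 2.149

Demand: x*(P_x,P_y,M) = 5/9·M/P_x and y* = 4/9·M/P_y.
At P_x=10.86, P_y=9.1, M=44: y* = 4/9·44/9.1 = 2.149.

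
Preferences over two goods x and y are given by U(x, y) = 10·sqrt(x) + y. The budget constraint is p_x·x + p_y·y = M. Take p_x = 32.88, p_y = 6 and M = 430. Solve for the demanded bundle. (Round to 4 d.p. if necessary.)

x* = 0.8325, y* = 67.1046

Utility is quasi-linear in y; the FOC for x is 5/√x = p_x/p_y.
Solve: √x = 5·p_y/p_x, so x*(p_x,p_y) = (5·p_y/p_x)², and y* = (M − p_x·x*)/p_y.
Plugging in: x* = (5·6/32.88)² = 0.8325, y* = 67.1046.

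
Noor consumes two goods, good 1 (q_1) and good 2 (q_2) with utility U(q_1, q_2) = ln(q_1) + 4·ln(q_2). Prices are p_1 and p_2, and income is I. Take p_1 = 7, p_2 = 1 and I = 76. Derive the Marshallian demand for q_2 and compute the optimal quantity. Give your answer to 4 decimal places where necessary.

q_2* = 60.8

Tangency: MRS = (1/4)·q_2/q_1 = p_1/p_2.
So p_2·q_2 = 4·p_1·q_1; combined with the budget, a share 0.2 of income goes to q_1.
Demand: q_1*(p_1,p_2,I) = 0.2·I/p_1 and q_2* = 0.8·I/p_2.
At p_1=7, p_2=1, I=76: q_2* = 0.8·76/1 = 60.8.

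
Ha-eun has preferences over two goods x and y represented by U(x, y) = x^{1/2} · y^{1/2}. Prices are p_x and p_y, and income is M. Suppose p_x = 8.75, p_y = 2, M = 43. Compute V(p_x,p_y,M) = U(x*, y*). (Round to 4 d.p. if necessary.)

Demand: x*(p_x,p_y,M) = 0.5·M/p_x and y* = 0.5·M/p_y.
At p_x=8.75, p_y=2, M=43: x* = 0.5·43/8.75 = 2.4571, y* = 10.75.
Utility at the optimum: U(2.4571, 10.75) = 5.1395.

V = 5.1395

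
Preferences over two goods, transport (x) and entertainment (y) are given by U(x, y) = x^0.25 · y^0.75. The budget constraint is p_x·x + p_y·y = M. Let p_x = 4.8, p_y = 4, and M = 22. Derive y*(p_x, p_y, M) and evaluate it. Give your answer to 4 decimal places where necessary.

Tangency: MRS = (1/3)·y/x = p_x/p_y.
Rearranging, p_y·y = 3·p_x·x. Substituting into the budget gives p_x·x·(1 + 3) = M.
Demand: x*(p_x,p_y,M) = 0.25·M/p_x and y* = 0.75·M/p_y.
At p_x=4.8, p_y=4, M=22: y* = 0.75·22/4 = 4.125.

y* = 4.125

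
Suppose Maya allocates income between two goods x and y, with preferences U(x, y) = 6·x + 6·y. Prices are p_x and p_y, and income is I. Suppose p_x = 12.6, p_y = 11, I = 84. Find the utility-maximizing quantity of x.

Perfect substitutes: compare marginal utility per dollar. 6/p_x vs 6/p_y → 0.4762 vs 0.5455.
y gives more utility per dollar, so spend all income on y: y* = I/p_y, x* = 0.
Numerically: x* = 0, y* = 7.6364.

x* = 0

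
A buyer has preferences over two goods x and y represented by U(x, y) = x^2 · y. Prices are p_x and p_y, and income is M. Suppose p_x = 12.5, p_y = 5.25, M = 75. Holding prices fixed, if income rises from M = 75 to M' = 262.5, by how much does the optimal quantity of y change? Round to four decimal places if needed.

The MRS is 2·y/x. Set MRS = p_x/p_y.
So 2·p_y·y = p_x·x; combined with the budget, a share 2/3 of income goes to x.
Demand: x*(p_x,p_y,M) = 2/3·M/p_x and y* = 1/3·M/p_y.
At p_x=12.5, p_y=5.25, M=75: y* = 1/3·75/5.25 = 4.7619.
At M' = 262.5: y* = 16.6667. Change: 16.6667 − 4.7619 = 11.9048.

Δy* = 11.9048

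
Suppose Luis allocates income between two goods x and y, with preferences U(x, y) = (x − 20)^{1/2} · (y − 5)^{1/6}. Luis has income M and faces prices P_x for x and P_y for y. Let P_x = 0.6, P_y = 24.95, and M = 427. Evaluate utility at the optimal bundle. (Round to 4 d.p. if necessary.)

Let x' = x−20, y' = y−5. MRS = 3·y'/x' = P_x/P_y.
After buying the subsistence bundle (20, 5), a share 0.75 of the remaining income goes to x: x* = 20 + 0.75·(M − 20P_x − 5P_y)/P_x.
Discretionary income = 427 − 20·0.6 − 5·24.95 = 290.25; x* = 20 + 0.75·290.25/0.6 = 382.8125; y* = 5 + 0.25·290.25/24.95 = 7.9083.
Utility at the optimum: U(382.8125, 7.9083) = 22.757.

V = 22.757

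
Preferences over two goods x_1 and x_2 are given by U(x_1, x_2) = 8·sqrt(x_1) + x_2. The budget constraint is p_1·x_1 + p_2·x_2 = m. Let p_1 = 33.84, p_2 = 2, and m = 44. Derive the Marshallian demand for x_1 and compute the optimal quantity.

Set MRS = p_1/p_2: 4·x_1^(−1/2) = p_1/p_2.
Solve: √x_1 = 4·p_2/p_1, so x_1*(p_1,p_2) = (4·p_2/p_1)², and x_2* = (m − p_1·x_1*)/p_2.
Plugging in: x_1* = (4·2/33.84)² = 0.0559.

x_1* = 0.0559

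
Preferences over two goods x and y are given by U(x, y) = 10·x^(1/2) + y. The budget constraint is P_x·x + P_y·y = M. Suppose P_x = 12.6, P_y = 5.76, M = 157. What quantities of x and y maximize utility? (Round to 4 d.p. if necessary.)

x* = 5.2245, y* = 15.8284

Set MRS = P_x/P_y: 5·x^(−1/2) = P_x/P_y.
Solve: √x = 5·P_y/P_x, so x*(P_x,P_y) = (5·P_y/P_x)², and y* = (M − P_x·x*)/P_y.
Plugging in: x* = (5·5.76/12.6)² = 5.2245, y* = 15.8284.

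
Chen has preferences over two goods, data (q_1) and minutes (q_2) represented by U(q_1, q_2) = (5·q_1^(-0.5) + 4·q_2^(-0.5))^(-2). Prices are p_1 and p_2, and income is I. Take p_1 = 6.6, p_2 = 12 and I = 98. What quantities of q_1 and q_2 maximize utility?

With the ratio pinned down, the budget gives q_1* = I/(p_1 + p_2·(q_2/q_1)) and q_2* = (q_2/q_1)·q_1*.
Numerically q_2/q_1 = 0.578498, so q_1* = 98/(6.6 + 12·0.578498) = 7.2368 and q_2* = 0.578498·7.2368 = 4.1864.

q_1* = 7.2368, q_2* = 4.1864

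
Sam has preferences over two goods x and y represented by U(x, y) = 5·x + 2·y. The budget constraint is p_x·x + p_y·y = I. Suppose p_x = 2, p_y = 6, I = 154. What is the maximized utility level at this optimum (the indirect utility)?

V = 385

Linear utility — the consumer picks whichever good has higher MU/price: 5/2 = 2.5 vs 2/6 = 0.3333.
x gives more utility per dollar, so spend all income on x: x* = I/p_x, y* = 0.
Numerically: x* = 77, y* = 0.
Utility at the optimum: U(77, 0) = 385.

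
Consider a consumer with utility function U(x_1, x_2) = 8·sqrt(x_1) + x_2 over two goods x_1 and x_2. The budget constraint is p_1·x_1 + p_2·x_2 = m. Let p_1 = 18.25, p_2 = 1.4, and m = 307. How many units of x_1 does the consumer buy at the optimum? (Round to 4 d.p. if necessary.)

x_1* = 0.0942

Utility is quasi-linear in x_2; the FOC for x_1 is 4/√x_1 = p_1/p_2.
Solve: √x_1 = 4·p_2/p_1, so x_1*(p_1,p_2) = (4·p_2/p_1)², and x_2* = (m − p_1·x_1*)/p_2.
Plugging in: x_1* = (4·1.4/18.25)² = 0.0942.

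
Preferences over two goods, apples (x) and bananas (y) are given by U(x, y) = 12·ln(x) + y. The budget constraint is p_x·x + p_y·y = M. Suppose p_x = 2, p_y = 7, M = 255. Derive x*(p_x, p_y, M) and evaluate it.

Set MRS = p_x/p_y: (12/x)/1 = p_x/p_y.
So x*(p_x,p_y) = 12·p_y/p_x, independent of income; and y* = (M − 12·p_y)/p_y.
At the given prices: x* = 12·7/2 = 42.

x* = 42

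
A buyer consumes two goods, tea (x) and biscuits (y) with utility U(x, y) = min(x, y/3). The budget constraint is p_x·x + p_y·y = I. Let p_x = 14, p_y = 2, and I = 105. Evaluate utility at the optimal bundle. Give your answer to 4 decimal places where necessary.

V = 5.25

Leontief preferences: the optimum is at the kink where x/1 = y/3, i.e. y = 3·x.
Budget: p_x·x + p_y·3·x = I, so (p_x + 3·p_y)·x = I.
Demand: x*(p_x,p_y,I) = I/(p_x + 3·p_y), y* = 3·I/(p_x + 3·p_y).
Here 14 + 3·2 = 20, giving x* = 5.25 and y* = 15.75.
Utility at the optimum: U(5.25, 15.75) = 5.25.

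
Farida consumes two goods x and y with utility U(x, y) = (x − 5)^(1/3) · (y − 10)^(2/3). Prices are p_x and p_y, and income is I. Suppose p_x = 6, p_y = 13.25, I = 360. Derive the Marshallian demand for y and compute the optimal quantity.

MRS = (1/2)·(y−10)/(x−5). Tangency with p_x/p_y gives y−10 = 2·(p_x/p_y)·(x−5).
After buying the subsistence bundle (5, 10), a share 1/3 of the remaining income goes to x: x* = 5 + 1/3·(I − 5p_x − 10p_y)/p_x.
Discretionary income = 360 − 5·6 − 10·13.25 = 197.5; y* = 10 + 2/3·197.5/13.25 = 19.9371.

y* = 19.9371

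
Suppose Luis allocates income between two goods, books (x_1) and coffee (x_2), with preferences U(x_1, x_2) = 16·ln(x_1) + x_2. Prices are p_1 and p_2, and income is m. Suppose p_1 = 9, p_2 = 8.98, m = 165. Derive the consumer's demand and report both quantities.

x_1* = 15.9644, x_2* = 2.3742

At the given prices: x_1* = 16·8.98/9 = 15.9644, and x_2* = 2.3742.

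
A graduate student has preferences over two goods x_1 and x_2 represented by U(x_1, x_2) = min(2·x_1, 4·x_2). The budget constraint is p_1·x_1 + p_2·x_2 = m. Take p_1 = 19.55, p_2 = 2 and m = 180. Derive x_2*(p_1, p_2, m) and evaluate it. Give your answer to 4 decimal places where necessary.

x_2* = 4.3796

Demand: x_1*(p_1,p_2,m) = 4·m/(4·p_1 + 2·p_2), x_2* = 2·m/(4·p_1 + 2·p_2).
Here 4·19.55 + 2·2 = 82.2, giving x_2* = 4.3796.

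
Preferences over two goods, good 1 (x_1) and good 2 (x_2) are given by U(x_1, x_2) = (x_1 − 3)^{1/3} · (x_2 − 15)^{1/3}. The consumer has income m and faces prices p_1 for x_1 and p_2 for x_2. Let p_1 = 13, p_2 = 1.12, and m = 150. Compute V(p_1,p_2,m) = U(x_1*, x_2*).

V = 5.3411

After buying the subsistence bundle (3, 15), a share 0.5 of the remaining income goes to x_1: x_1* = 3 + 0.5·(m − 3p_1 − 15p_2)/p_1.
Discretionary income = 150 − 3·13 − 15·1.12 = 94.2; x_1* = 3 + 0.5·94.2/13 = 6.6231; x_2* = 15 + 0.5·94.2/1.12 = 57.0536.
Utility at the optimum: U(6.6231, 57.0536) = 5.3411.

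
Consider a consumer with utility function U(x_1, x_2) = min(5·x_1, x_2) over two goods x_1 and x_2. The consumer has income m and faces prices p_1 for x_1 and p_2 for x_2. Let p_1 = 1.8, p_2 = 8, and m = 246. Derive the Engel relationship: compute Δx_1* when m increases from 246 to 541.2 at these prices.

Δx_1* = 7.0622

With perfect complements, no substitution: consume in ratio x_1:x_2 = 1:5.
Budget: p_1·x_1 + p_2·5·x_1 = m, so (p_1 + 5·p_2)·x_1 = m.
Demand: x_1*(p_1,p_2,m) = m/(p_1 + 5·p_2), x_2* = 5·m/(p_1 + 5·p_2).
Here 1.8 + 5·8 = 41.8, giving x_1* = 5.8852.
At m' = 541.2: x_1* = 12.9474. Change: 12.9474 − 5.8852 = 7.0622.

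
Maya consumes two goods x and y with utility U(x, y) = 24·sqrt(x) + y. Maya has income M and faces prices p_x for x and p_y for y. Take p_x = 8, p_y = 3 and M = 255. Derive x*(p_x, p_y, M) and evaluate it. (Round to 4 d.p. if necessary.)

Solve: √x = 12·p_y/p_x, so x*(p_x,p_y) = (12·p_y/p_x)², and y* = (M − p_x·x*)/p_y.
Plugging in: x* = (12·3/8)² = 20.25.

x* = 20.25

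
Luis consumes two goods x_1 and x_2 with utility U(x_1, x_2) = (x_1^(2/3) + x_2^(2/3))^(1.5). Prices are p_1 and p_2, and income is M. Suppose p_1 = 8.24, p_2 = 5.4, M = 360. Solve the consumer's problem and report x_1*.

x_1* = 13.126

MU_x_1 ∝ x_1^(-1/3), MU_x_2 ∝ x_2^(-1/3), so MRS = (x_2/x_1)^(1/3) = p_1/p_2.
Solve for the ratio: x_2/x_1 = [p_1/p_2]^(3).
Substitute x_2 = (x_2/x_1)·x_1 into the budget: x_1* = M/(p_1 + p_2·(x_2/x_1)).
Numerically x_2/x_1 = 3.553042, so x_1* = 360/(8.24 + 5.4·3.553042) = 13.126.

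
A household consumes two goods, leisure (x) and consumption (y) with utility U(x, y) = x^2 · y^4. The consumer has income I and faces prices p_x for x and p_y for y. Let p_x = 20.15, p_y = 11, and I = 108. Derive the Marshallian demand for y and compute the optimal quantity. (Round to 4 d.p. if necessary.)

MU_x/MU_y = (2·y)/(4·x); tangency sets this equal to p_x/p_y.
Rearranging, p_y·y = 2·p_x·x. Substituting into the budget gives p_x·x·(1 + 2) = I.
Demand: x*(p_x,p_y,I) = 1/3·I/p_x and y* = 2/3·I/p_y.
At p_x=20.15, p_y=11, I=108: y* = 2/3·108/11 = 6.5455.

y* = 6.5455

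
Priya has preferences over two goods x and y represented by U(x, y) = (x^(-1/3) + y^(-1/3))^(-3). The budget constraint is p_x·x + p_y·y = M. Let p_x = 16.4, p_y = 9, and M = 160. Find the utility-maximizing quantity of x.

x* = 5.2433

MRS = MU_x/MU_y = (y/x)^(4/3). Set equal to p_x/p_y.
Hence y/x = (p_x/p_y)^(1/(4/3)), i.e. raised to the 0.75 power.
Substitute y = (y/x)·x into the budget: x* = M/(p_x + p_y·(y/x)).
Numerically y/x = 1.568379, so x* = 160/(16.4 + 9·1.568379) = 5.2433.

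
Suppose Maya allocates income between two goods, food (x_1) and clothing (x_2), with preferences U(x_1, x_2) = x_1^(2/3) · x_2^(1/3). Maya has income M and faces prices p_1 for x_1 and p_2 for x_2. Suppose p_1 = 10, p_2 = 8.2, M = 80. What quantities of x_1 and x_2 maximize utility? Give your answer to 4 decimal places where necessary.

x_1* = 5.3333, x_2* = 3.252

Demand: x_1*(p_1,p_2,M) = 2/3·M/p_1 and x_2* = 1/3·M/p_2.
At p_1=10, p_2=8.2, M=80: x_1* = 2/3·80/10 = 5.3333, x_2* = 3.252.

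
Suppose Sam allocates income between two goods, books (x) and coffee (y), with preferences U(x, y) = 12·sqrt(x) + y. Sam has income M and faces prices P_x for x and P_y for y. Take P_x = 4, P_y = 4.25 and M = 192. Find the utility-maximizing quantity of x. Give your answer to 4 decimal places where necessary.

MU_x = 6/√x, MU_y = 1. Tangency: 6/√x = P_x/P_y.
Thus x* = (6·P_y/P_x)² — independent of M — with the rest of income spent on y.
Plugging in: x* = (6·4.25/4)² = 40.6406.

x* = 40.6406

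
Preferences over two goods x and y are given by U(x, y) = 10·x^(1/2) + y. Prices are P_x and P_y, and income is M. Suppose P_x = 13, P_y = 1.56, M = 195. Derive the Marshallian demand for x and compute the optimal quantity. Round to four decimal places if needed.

x* = 0.36

MU_x = 5/√x, MU_y = 1. Tangency: 5/√x = P_x/P_y.
Thus x* = (5·P_y/P_x)² — independent of M — with the rest of income spent on y.
Plugging in: x* = (5·1.56/13)² = 0.36.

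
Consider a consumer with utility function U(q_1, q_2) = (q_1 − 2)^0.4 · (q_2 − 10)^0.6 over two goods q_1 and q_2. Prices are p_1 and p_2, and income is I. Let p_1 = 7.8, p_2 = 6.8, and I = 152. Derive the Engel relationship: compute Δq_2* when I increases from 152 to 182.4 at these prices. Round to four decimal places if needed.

Let q_1' = q_1−2, q_2' = q_2−10. MRS = (2/3)·q_2'/q_1' = p_1/p_2.
Substituting into the budget: q_1* = 2 + 0.4·(I − 2·p_1 − 10·p_2)/p_1, and q_2* = 10 + 0.6·(…)/p_2.
Discretionary income = 152 − 2·7.8 − 10·6.8 = 68.4; q_2* = 10 + 0.6·68.4/6.8 = 16.0353.
At I' = 182.4: q_2* = 18.7176. Change: 18.7176 − 16.0353 = 2.6824.

Δq_2* = 2.6824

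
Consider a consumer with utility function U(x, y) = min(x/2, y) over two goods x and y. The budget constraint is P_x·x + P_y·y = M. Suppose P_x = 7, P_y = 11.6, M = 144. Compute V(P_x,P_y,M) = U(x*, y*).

V = 5.625

With perfect complements, no substitution: consume in ratio x:y = 2:1.
Budget: P_x·x + P_y·(1/2)·x = M, so (2·P_x + P_y)·x = 2·M.
Demand: x*(P_x,P_y,M) = 2·M/(2·P_x + P_y), y* = M/(2·P_x + P_y).
Here 2·7 + 11.6 = 25.6, giving x* = 11.25 and y* = 5.625.
Utility at the optimum: U(11.25, 5.625) = 5.625.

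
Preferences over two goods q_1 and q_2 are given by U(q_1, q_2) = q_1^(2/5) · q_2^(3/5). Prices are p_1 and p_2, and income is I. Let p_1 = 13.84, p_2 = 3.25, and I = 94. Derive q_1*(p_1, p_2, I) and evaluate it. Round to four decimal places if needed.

MU_q_1/MU_q_2 = (0.4·q_2)/(0.6·q_1); tangency sets this equal to p_1/p_2.
Rearranging, p_2·q_2 = (3/2)·p_1·q_1. Substituting into the budget gives p_1·q_1·(1 + (3/2)) = I.
Demand: q_1*(p_1,p_2,I) = 0.4·I/p_1 and q_2* = 0.6·I/p_2.
At p_1=13.84, p_2=3.25, I=94: q_1* = 0.4·94/13.84 = 2.7168.

q_1* = 2.7168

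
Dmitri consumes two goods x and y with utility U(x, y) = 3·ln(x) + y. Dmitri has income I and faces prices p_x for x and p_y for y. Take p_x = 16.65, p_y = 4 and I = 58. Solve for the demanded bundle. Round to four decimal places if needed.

So x*(p_x,p_y) = 3·p_y/p_x, independent of income; and y* = (I − 3·p_y)/p_y.
At the given prices: x* = 3·4/16.65 = 0.7207, and y* = 11.5.

x* = 0.7207, y* = 11.5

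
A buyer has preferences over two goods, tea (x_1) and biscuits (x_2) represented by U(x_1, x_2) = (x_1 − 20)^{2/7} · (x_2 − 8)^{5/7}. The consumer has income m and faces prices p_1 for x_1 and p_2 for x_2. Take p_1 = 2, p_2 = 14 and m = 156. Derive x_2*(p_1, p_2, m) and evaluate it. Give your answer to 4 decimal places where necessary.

x_2* = 8.2041

After buying the subsistence bundle (20, 8), a share 2/7 of the remaining income goes to x_1: x_1* = 20 + 2/7·(m − 20p_1 − 8p_2)/p_1.
Discretionary income = 156 − 20·2 − 8·14 = 4; x_2* = 8 + 5/7·4/14 = 8.2041.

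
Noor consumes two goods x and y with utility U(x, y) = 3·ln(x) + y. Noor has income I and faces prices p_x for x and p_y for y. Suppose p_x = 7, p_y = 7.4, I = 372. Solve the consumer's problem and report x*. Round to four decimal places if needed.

x* = 3.1714

Set MRS = p_x/p_y: (3/x)/1 = p_x/p_y.
So x*(p_x,p_y) = 3·p_y/p_x, independent of income; and y* = (I − 3·p_y)/p_y.
At the given prices: x* = 3·7.4/7 = 3.1714.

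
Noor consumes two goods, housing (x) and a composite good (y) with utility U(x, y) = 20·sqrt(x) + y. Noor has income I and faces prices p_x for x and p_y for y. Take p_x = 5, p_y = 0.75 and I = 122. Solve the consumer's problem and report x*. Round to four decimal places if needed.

x* = 2.25

Utility is quasi-linear in y; the FOC for x is 10/√x = p_x/p_y.
Thus x* = (10·p_y/p_x)² — independent of I — with the rest of income spent on y.
Plugging in: x* = (10·0.75/5)² = 2.25.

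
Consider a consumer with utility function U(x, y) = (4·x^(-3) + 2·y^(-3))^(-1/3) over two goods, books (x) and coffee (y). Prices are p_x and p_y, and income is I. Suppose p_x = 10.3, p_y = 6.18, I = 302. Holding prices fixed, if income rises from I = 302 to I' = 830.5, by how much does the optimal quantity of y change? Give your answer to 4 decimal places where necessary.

Δy* = 31.1609

From the CES first-order condition, 2·(y/x)^(4) = p_x/p_y.
Hence y/x = ((1/2)·p_x/p_y)^(1/(4)), i.e. raised to the 0.25 power.
With the ratio pinned down, the budget gives x* = I/(p_x + p_y·(y/x)) and y* = (y/x)·x*.
Numerically y/x = 0.955443, so x* = 302/(10.3 + 6.18·0.955443) = 18.6366 and y* = 0.955443·18.6366 = 17.8062.
At I' = 830.5: y* = 48.9672. Change: 48.9672 − 17.8062 = 31.1609.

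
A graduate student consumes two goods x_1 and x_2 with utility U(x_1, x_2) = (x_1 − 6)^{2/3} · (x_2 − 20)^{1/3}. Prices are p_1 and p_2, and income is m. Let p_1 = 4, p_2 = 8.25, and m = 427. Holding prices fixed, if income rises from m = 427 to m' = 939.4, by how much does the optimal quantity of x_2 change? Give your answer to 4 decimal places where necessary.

Substituting into the budget: x_1* = 6 + 2/3·(m − 6·p_1 − 20·p_2)/p_1, and x_2* = 20 + 1/3·(…)/p_2.
Discretionary income = 427 − 6·4 − 20·8.25 = 238; x_2* = 20 + 1/3·238/8.25 = 29.6162.
At m' = 939.4: x_2* = 50.3192. Change: 50.3192 − 29.6162 = 20.703.

Δx_2* = 20.703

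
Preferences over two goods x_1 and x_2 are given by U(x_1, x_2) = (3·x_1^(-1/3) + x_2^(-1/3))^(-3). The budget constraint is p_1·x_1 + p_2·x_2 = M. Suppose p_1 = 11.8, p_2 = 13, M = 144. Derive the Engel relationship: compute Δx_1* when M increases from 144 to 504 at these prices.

Δx_1* = 21.0484

From the CES first-order condition, 3·(x_2/x_1)^(4/3) = p_1/p_2.
Hence x_2/x_1 = ((1/3)·p_1/p_2)^(1/(4/3)), i.e. raised to the 0.75 power.
With the ratio pinned down, the budget gives x_1* = M/(p_1 + p_2·(x_2/x_1)) and x_2* = (x_2/x_1)·x_1*.
Numerically x_2/x_1 = 0.407956, so x_1* = 144/(11.8 + 13·0.407956) = 8.4194.
At M' = 504: x_1* = 29.4678. Change: 29.4678 − 8.4194 = 21.0484.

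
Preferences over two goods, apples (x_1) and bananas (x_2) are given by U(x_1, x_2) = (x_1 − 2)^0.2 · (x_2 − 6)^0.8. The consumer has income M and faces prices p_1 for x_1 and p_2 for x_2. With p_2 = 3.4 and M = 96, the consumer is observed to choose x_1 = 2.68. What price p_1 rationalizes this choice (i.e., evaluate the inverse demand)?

This is Cobb-Douglas in (x_1−2, x_2−6): tangency gives 0.2·p_2·(x_2−6) = 0.8·p_1·(x_1−2).
Substituting into the budget: x_1* = 2 + 0.2·(M − 2·p_1 − 6·p_2)/p_1, and x_2* = 6 + 0.8·(…)/p_2.
Set x_1* = 2.68 in the demand function and solve for p_1: p_1 = 14.

p_1 = 14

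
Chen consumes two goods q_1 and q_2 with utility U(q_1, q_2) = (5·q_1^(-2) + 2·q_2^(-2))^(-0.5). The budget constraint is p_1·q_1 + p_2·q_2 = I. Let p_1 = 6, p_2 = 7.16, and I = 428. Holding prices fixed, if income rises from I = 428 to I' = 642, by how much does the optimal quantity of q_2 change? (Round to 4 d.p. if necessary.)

Δq_2* = 13.5465

From the CES first-order condition, (5/2)·(q_2/q_1)^(3) = p_1/p_2.
Hence q_2/q_1 = ((2/5)·p_1/p_2)^(1/(3)), i.e. raised to the 1/3 power.
Substitute q_2 = (q_2/q_1)·q_1 into the budget: q_1* = I/(p_1 + p_2·(q_2/q_1)).
Numerically q_2/q_1 = 0.69465, so q_1* = 428/(6 + 7.16·0.69465) = 39.0024 and q_2* = 0.69465·39.0024 = 27.093.
At I' = 642: q_2* = 40.6395. Change: 40.6395 − 27.093 = 13.5465.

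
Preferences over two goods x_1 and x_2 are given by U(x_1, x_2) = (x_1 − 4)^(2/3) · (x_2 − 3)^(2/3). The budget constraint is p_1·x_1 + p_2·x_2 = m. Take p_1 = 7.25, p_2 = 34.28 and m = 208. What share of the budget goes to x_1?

MRS = (x_2−3)/(x_1−4). Tangency with p_1/p_2 gives x_2−3 = (p_1/p_2)·(x_1−4).
After buying the subsistence bundle (4, 3), a share 0.5 of the remaining income goes to x_1: x_1* = 4 + 0.5·(m − 4p_1 − 3p_2)/p_1.
Discretionary income = 208 − 4·7.25 − 3·34.28 = 76.16; x_1* = 4 + 0.5·76.16/7.25 = 9.2524; x_2* = 3 + 0.5·76.16/34.28 = 4.1109.
Expenditure on x_1: 7.25·9.2524 = 67.08; share = 0.3225.

share on x_1 = 0.3225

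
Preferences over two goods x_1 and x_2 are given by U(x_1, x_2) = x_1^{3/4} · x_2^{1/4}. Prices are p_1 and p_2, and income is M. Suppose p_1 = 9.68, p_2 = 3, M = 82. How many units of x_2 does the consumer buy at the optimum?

x_2* = 6.8333

MU_x_1/MU_x_2 = (0.75·x_2)/(0.25·x_1); tangency sets this equal to p_1/p_2.
So 0.75·p_2·x_2 = 0.25·p_1·x_1; combined with the budget, a share 0.75 of income goes to x_1.
Demand: x_1*(p_1,p_2,M) = 0.75·M/p_1 and x_2* = 0.25·M/p_2.
At p_1=9.68, p_2=3, M=82: x_2* = 0.25·82/3 = 6.8333.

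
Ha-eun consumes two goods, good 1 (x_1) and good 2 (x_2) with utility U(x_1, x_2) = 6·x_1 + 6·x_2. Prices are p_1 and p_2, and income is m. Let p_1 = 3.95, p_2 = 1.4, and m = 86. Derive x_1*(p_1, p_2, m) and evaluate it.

x_1* = 0

Linear utility — the consumer picks whichever good has higher MU/price: 6/3.95 = 1.519 vs 6/1.4 = 4.2857.
x_2 gives more utility per dollar, so spend all income on x_2: x_2* = m/p_2, x_1* = 0.
Numerically: x_1* = 0, x_2* = 61.4286.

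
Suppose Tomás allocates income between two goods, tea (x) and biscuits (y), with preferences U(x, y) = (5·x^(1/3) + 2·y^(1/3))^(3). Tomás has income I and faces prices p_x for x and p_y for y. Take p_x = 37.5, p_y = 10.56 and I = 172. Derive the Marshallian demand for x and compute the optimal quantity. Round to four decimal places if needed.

MRS = MU_x/MU_y = (5/2)·(y/x)^(2/3). Set equal to p_x/p_y.
Hence y/x = ((2/5)·p_x/p_y)^(1/(2/3)), i.e. raised to the 1.5 power.
With the ratio pinned down, the budget gives x* = I/(p_x + p_y·(y/x)) and y* = (y/x)·x*.
Numerically y/x = 1.692938, so x* = 172/(37.5 + 10.56·1.692938) = 3.106.

x* = 3.106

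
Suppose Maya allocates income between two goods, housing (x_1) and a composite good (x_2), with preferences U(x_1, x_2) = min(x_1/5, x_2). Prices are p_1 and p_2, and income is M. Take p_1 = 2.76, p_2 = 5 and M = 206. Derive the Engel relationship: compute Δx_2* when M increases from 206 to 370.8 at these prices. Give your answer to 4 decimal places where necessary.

Leontief preferences: the optimum is at the kink where x_1/5 = x_2/1, i.e. x_2 = (1/5)·x_1.
Budget: p_1·x_1 + p_2·(1/5)·x_1 = M, so (5·p_1 + p_2)·x_1 = 5·M.
Demand: x_1*(p_1,p_2,M) = 5·M/(5·p_1 + p_2), x_2* = M/(5·p_1 + p_2).
Here 5·2.76 + 5 = 18.8, giving x_2* = 10.9574.
At M' = 370.8: x_2* = 19.7234. Change: 19.7234 − 10.9574 = 8.766.

Δx_2* = 8.766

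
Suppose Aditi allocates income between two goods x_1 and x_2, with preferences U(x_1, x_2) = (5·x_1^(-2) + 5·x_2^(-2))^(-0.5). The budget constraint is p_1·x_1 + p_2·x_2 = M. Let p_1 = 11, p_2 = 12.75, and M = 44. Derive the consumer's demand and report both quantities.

MRS = MU_x_1/MU_x_2 = (x_2/x_1)^(3). Set equal to p_1/p_2.
Hence x_2/x_1 = (p_1/p_2)^(1/(3)), i.e. raised to the 1/3 power.
Substitute x_2 = (x_2/x_1)·x_1 into the budget: x_1* = M/(p_1 + p_2·(x_2/x_1)).
Numerically x_2/x_1 = 0.951979, so x_1* = 44/(11 + 12.75·0.951979) = 1.9017 and x_2* = 0.951979·1.9017 = 1.8103.

x_1* = 1.9017, x_2* = 1.8103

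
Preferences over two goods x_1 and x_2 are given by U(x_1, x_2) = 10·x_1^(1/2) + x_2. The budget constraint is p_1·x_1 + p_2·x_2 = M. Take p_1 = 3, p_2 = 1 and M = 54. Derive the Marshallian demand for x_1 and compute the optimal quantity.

x_1* = 2.7778

Plugging in: x_1* = (5·1/3)² = 2.7778.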